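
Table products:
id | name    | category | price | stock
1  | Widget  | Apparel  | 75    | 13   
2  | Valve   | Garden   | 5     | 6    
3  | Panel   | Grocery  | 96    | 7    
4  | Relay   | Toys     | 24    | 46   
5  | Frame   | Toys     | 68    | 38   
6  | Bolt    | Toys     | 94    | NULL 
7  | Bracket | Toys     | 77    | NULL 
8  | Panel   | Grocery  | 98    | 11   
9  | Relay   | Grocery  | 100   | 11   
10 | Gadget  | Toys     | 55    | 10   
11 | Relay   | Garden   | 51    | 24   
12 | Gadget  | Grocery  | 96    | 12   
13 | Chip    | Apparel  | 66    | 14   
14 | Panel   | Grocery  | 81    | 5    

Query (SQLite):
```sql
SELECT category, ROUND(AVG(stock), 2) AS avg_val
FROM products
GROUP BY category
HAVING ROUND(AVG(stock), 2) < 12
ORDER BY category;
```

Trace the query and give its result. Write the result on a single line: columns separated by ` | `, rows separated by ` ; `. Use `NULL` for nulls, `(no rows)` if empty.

Grocery | 9.2

Partition products by category; compute ROUND(AVG(stock), 2) within each group.
HAVING: keep groups where ROUND(AVG(stock), 2) < 12.
  Apparel: ids {1, 13} → ROUND(AVG(stock), 2)=13.5
  Garden: ids {2, 11} → ROUND(AVG(stock), 2)=15
  Grocery: ids {3, 8, 9, 12, 14} → ROUND(AVG(stock), 2)=9.2
  Toys: ids {4, 5, 6, 7, 10} → ROUND(AVG(stock), 2)=31.33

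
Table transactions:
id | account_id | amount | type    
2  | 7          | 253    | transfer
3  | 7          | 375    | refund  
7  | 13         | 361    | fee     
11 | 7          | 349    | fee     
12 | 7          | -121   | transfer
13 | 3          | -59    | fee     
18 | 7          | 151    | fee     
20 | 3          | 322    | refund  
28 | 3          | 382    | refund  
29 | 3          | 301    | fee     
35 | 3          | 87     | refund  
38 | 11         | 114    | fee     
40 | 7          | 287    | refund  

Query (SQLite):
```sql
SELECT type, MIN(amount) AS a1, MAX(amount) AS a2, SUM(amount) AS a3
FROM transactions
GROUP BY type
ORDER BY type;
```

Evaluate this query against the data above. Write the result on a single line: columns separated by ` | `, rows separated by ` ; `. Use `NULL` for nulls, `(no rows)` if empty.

fee | -59 | 361 | 1217 ; refund | 87 | 382 | 1453 ; transfer | -121 | 253 | 132

Group transactions by type.
Per group compute: MIN(amount), MAX(amount), SUM(amount).
  fee: ids {7, 11, 13, 18, 29, 38} → MIN(amount)=-59, MAX(amount)=361, SUM(amount)=1217
  refund: ids {3, 20, 28, 35, 40} → MIN(amount)=87, MAX(amount)=382, SUM(amount)=1453
  transfer: ids {2, 12} → MIN(amount)=-121, MAX(amount)=253, SUM(amount)=132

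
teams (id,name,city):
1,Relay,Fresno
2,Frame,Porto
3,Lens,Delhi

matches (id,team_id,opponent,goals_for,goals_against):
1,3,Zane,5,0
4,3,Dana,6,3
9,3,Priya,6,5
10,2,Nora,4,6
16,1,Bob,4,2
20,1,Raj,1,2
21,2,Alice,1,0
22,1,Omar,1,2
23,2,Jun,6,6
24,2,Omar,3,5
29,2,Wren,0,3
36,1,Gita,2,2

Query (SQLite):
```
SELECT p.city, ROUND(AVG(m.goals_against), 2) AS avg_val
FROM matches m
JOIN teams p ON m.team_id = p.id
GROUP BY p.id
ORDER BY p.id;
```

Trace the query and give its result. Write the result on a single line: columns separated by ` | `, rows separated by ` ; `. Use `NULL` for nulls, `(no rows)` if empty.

Join each matches row to its teams via team_id.
Group joined rows by teams.id; compute ROUND(AVG(m.goals_against), 2) per group.
  1: ids {16, 20, 22, 36} → ROUND(AVG(m.goals_against), 2)=2
  2: ids {10, 21, 23, 24, 29} → ROUND(AVG(m.goals_against), 2)=4
  3: ids {1, 4, 9} → ROUND(AVG(m.goals_against), 2)=2.67

Fresno | 2 ; Porto | 4 ; Delhi | 2.67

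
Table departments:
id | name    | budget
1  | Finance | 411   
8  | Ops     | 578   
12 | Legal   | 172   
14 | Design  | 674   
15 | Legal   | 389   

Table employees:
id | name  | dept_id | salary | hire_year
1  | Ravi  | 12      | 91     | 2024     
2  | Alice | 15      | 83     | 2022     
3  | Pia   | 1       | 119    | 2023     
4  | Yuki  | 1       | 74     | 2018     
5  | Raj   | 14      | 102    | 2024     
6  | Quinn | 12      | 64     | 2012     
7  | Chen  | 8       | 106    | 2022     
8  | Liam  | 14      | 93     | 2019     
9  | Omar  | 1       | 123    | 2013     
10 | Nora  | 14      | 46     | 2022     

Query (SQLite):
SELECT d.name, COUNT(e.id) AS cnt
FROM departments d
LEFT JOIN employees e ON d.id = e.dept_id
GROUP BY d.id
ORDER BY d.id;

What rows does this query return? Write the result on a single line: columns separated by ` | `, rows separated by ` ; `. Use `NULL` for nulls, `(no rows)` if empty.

Finance | 3 ; Ops | 1 ; Legal | 2 ; Design | 3 ; Legal | 1

LEFT JOIN keeps every departments row; unmatched ones get NULL for employees columns.
Group by departments.id and compute COUNT(e.id). COUNT(col) of an all-NULL group is 0.
  1: ids {3, 4, 9} → COUNT(e.id)=3
  8: ids {7} → COUNT(e.id)=1
  12: ids {1, 6} → COUNT(e.id)=2
  14: ids {5, 8, 10} → COUNT(e.id)=3
  15: ids {2} → COUNT(e.id)=1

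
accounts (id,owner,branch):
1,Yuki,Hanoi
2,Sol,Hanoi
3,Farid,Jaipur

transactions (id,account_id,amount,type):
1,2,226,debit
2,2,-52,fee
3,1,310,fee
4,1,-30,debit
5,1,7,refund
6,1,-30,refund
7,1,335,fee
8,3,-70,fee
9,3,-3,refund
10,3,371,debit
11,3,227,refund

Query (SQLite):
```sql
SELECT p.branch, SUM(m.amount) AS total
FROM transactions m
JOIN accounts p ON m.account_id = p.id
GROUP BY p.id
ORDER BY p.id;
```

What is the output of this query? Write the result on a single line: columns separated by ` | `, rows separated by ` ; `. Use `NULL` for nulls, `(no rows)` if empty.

Hanoi | 592 ; Hanoi | 174 ; Jaipur | 525

Join each transactions row to its accounts via account_id.
Group joined rows by accounts.id; compute SUM(m.amount) per group.
  1: ids {3, 4, 5, 6, 7} → SUM(m.amount)=592
  2: ids {1, 2} → SUM(m.amount)=174
  3: ids {8, 9, 10, 11} → SUM(m.amount)=525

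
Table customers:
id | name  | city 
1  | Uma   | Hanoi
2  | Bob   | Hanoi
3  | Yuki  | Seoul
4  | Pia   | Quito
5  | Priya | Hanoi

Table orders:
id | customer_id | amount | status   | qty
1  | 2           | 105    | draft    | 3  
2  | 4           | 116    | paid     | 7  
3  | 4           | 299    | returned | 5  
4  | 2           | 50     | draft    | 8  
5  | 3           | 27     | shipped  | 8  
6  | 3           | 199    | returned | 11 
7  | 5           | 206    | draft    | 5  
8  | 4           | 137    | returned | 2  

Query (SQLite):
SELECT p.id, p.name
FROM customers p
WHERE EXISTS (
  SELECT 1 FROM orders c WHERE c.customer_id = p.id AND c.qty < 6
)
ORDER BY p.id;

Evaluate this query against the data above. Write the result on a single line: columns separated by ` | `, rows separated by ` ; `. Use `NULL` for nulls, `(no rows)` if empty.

2 | Bob ; 4 | Pia ; 5 | Priya

For each customers row, check whether any orders with matching customer_id has qty < 6.
Keep rows where that is true.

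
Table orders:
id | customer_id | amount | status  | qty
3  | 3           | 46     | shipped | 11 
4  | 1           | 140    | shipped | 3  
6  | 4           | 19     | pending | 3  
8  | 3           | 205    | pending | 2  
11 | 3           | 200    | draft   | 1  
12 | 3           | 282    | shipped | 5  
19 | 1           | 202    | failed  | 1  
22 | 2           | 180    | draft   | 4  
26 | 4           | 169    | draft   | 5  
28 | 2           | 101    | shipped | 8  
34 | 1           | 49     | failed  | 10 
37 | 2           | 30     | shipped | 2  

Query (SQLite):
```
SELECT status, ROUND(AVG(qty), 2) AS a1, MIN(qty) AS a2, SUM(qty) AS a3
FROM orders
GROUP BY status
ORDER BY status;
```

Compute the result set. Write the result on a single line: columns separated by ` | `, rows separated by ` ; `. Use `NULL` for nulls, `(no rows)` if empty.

draft | 3.33 | 1 | 10 ; failed | 5.5 | 1 | 11 ; pending | 2.5 | 2 | 5 ; shipped | 5.8 | 2 | 29

Group orders by status.
Per group compute: ROUND(AVG(qty), 2), MIN(qty), SUM(qty).
  draft: ids {11, 22, 26} → ROUND(AVG(qty), 2)=3.33, MIN(qty)=1, SUM(qty)=10
  failed: ids {19, 34} → ROUND(AVG(qty), 2)=5.5, MIN(qty)=1, SUM(qty)=11
  pending: ids {6, 8} → ROUND(AVG(qty), 2)=2.5, MIN(qty)=2, SUM(qty)=5
  shipped: ids {3, 4, 12, 28, 37} → ROUND(AVG(qty), 2)=5.8, MIN(qty)=2, SUM(qty)=29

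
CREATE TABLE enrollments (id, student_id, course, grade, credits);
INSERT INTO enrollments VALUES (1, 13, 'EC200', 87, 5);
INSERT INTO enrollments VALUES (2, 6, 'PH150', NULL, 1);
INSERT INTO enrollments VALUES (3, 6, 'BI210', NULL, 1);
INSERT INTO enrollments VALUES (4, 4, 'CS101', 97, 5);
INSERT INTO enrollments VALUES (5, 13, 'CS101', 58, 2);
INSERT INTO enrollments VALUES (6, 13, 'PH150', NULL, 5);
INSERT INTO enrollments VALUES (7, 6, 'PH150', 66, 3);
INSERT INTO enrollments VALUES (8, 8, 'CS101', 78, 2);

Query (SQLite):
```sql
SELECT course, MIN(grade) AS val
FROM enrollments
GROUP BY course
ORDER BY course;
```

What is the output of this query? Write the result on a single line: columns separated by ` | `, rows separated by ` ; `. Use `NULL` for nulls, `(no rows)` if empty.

Partition enrollments by course; compute MIN(grade) within each group.
  BI210: ids {3} → MIN(grade)=NULL
  CS101: ids {4, 5, 8} → MIN(grade)=58
  EC200: ids {1} → MIN(grade)=87
  PH150: ids {2, 6, 7} → MIN(grade)=66

BI210 | NULL ; CS101 | 58 ; EC200 | 87 ; PH150 | 66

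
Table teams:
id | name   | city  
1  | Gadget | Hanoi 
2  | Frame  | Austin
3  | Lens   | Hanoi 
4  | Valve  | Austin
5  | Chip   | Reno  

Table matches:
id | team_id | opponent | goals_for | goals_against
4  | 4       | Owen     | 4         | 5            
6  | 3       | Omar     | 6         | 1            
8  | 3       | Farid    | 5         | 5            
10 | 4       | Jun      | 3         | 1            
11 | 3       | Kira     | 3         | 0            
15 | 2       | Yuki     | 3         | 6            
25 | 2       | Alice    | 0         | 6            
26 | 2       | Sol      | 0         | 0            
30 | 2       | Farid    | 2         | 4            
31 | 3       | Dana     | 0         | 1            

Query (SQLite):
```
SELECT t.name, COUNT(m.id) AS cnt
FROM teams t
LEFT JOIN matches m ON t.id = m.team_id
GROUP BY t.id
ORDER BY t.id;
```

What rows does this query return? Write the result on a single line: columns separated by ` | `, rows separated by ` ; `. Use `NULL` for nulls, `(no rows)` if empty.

LEFT JOIN keeps every teams row; unmatched ones get NULL for matches columns.
Group by teams.id and compute COUNT(m.id). COUNT(col) of an all-NULL group is 0.
  1: ids {—} → COUNT(m.id)=0
  2: ids {15, 25, 26, 30} → COUNT(m.id)=4
  3: ids {6, 8, 11, 31} → COUNT(m.id)=4
  4: ids {4, 10} → COUNT(m.id)=2
  5: ids {—} → COUNT(m.id)=0

Gadget | 0 ; Frame | 4 ; Lens | 4 ; Valve | 2 ; Chip | 0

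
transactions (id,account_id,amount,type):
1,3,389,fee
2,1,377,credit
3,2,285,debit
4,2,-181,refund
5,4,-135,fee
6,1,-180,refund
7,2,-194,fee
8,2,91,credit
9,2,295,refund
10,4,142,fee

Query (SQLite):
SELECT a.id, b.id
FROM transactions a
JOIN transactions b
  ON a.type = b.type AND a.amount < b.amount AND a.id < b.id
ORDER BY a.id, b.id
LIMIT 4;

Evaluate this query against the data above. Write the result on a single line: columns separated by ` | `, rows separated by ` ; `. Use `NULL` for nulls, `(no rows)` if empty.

4 | 6 ; 4 | 9 ; 5 | 10 ; 6 | 9

Pairs (a,b) with same type, a.amount < b.amount, a.id < b.id.
type groups: credit:{2,8} debit:{3} fee:{1,5,7,10} refund:{4,6,9}
Ordered by (a.id, b.id); first 4.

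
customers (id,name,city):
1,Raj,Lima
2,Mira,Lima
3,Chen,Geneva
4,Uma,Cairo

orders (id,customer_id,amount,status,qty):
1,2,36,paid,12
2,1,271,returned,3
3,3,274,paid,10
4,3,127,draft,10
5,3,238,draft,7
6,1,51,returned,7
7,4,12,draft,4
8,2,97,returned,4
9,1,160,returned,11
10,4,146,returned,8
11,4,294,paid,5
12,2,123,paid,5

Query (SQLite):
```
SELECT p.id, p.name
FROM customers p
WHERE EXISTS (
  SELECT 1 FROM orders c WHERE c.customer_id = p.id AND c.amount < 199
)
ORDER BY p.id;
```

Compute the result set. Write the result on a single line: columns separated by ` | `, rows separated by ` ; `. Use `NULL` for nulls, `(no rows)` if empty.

1 | Raj ; 2 | Mira ; 3 | Chen ; 4 | Uma

For each customers row, check whether any orders with matching customer_id has amount < 199.
Keep rows where that is true.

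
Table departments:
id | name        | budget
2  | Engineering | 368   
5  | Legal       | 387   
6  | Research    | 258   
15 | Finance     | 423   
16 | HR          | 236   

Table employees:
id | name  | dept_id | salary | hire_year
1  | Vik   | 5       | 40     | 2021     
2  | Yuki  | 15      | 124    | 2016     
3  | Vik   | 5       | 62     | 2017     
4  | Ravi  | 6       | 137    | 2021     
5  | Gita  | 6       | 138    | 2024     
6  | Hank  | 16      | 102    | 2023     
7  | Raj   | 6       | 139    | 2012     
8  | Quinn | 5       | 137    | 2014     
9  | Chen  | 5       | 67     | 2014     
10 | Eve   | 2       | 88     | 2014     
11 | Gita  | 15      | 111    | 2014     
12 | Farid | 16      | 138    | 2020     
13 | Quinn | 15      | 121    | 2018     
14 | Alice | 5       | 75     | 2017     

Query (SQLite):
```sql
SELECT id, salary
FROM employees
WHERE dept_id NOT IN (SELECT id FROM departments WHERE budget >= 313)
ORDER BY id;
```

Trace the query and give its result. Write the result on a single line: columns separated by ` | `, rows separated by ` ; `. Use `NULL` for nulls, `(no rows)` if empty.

4 | 137 ; 5 | 138 ; 6 | 102 ; 7 | 139 ; 12 | 138

Inner query: departments.id where budget >= 313.
Outer: keep employees rows whose dept_id is not in that set.
Inner query → {2, 5, 15}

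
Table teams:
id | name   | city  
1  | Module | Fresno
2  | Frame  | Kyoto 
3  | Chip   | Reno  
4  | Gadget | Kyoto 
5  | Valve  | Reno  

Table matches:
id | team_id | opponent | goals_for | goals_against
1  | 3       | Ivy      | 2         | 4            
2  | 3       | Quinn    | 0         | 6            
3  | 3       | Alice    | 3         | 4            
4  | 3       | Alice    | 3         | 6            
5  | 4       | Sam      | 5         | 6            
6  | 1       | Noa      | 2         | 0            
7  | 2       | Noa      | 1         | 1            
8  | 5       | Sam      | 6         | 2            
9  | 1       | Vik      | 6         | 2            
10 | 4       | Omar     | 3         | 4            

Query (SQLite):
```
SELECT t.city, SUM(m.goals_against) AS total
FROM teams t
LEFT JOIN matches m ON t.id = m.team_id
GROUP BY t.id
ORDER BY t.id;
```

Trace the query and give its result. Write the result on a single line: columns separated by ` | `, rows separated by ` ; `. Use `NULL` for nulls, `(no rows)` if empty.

Fresno | 2 ; Kyoto | 1 ; Reno | 20 ; Kyoto | 10 ; Reno | 2

LEFT JOIN keeps every teams row; unmatched ones get NULL for matches columns.
Group by teams.id and compute SUM(m.goals_against). SUM over an all-NULL group is NULL.
  1: ids {6, 9} → SUM(m.goals_against)=2
  2: ids {7} → SUM(m.goals_against)=1
  3: ids {1, 2, 3, 4} → SUM(m.goals_against)=20
  4: ids {5, 10} → SUM(m.goals_against)=10
  5: ids {8} → SUM(m.goals_against)=2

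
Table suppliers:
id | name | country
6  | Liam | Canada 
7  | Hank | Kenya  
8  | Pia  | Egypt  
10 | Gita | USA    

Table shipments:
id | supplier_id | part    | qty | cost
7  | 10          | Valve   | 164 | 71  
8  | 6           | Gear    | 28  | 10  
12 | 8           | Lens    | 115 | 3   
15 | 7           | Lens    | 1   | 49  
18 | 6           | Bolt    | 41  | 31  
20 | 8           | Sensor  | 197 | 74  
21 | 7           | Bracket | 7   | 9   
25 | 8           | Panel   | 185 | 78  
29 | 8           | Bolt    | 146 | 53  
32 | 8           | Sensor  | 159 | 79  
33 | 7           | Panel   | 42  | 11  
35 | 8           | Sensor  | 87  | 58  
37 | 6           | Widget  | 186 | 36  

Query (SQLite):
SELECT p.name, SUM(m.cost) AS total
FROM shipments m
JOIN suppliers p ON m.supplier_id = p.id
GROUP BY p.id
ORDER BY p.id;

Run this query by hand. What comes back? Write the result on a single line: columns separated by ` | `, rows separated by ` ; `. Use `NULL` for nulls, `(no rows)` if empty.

Liam | 77 ; Hank | 69 ; Pia | 345 ; Gita | 71

Join each shipments row to its suppliers via supplier_id.
Group joined rows by suppliers.id; compute SUM(m.cost) per group.
  6: ids {8, 18, 37} → SUM(m.cost)=77
  7: ids {15, 21, 33} → SUM(m.cost)=69
  8: ids {12, 20, 25, 29, 32, 35} → SUM(m.cost)=345
  10: ids {7} → SUM(m.cost)=71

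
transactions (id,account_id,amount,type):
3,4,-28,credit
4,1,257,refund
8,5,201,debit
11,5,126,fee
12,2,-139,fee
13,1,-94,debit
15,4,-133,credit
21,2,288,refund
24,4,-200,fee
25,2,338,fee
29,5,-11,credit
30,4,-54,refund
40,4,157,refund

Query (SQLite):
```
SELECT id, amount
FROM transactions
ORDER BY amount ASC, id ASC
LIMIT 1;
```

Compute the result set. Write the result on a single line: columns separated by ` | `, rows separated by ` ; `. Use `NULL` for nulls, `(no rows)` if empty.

24 | -200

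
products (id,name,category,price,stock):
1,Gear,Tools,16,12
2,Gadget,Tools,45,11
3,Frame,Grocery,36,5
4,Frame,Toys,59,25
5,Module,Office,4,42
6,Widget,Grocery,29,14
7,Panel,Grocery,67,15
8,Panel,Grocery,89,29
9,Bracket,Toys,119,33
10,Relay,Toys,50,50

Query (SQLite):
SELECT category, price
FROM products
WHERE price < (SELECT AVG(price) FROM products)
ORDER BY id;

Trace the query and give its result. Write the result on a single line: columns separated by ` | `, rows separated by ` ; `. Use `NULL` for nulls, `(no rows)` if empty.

Scalar subquery: AVG(price) over all products rows = 51.4.
Keep rows where price < that value.

Tools | 16 ; Tools | 45 ; Grocery | 36 ; Office | 4 ; Grocery | 29 ; Toys | 50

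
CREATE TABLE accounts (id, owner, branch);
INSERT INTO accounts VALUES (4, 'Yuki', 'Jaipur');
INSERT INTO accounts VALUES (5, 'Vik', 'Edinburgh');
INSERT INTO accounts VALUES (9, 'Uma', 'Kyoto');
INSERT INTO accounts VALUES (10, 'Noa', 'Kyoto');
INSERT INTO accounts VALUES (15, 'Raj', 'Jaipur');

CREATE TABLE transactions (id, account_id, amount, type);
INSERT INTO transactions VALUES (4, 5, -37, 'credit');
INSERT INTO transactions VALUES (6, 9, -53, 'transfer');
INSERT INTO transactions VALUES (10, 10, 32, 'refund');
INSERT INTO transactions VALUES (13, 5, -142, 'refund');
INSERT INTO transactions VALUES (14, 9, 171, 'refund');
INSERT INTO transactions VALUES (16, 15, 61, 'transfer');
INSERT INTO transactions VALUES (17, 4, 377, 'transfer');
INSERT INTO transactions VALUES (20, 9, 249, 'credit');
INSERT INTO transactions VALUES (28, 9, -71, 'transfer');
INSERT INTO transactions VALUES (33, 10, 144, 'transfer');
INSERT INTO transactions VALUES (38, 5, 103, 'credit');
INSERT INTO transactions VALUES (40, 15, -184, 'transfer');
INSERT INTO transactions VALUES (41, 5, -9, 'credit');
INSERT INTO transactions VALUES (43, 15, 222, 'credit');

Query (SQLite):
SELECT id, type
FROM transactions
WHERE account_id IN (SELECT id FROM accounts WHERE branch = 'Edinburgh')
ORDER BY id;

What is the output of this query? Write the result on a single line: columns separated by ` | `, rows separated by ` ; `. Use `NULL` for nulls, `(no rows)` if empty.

4 | credit ; 13 | refund ; 38 | credit ; 41 | credit

Inner query: accounts.id where branch = 'Edinburgh'.
Outer: keep transactions rows whose account_id is in that set.
Inner query → {5}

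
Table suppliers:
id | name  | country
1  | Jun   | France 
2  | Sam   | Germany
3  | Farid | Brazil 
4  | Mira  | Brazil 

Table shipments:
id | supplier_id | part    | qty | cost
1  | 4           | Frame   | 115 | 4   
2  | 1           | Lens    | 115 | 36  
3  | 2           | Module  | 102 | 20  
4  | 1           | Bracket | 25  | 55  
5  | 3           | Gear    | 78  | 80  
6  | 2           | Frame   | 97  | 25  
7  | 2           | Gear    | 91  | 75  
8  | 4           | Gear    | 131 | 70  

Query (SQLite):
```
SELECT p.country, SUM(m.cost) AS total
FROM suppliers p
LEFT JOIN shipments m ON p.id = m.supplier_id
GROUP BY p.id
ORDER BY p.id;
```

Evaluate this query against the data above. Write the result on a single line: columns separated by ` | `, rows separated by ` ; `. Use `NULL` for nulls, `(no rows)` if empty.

France | 91 ; Germany | 120 ; Brazil | 80 ; Brazil | 74

LEFT JOIN keeps every suppliers row; unmatched ones get NULL for shipments columns.
Group by suppliers.id and compute SUM(m.cost). SUM over an all-NULL group is NULL.
  1: ids {2, 4} → SUM(m.cost)=91
  2: ids {3, 6, 7} → SUM(m.cost)=120
  3: ids {5} → SUM(m.cost)=80
  4: ids {1, 8} → SUM(m.cost)=74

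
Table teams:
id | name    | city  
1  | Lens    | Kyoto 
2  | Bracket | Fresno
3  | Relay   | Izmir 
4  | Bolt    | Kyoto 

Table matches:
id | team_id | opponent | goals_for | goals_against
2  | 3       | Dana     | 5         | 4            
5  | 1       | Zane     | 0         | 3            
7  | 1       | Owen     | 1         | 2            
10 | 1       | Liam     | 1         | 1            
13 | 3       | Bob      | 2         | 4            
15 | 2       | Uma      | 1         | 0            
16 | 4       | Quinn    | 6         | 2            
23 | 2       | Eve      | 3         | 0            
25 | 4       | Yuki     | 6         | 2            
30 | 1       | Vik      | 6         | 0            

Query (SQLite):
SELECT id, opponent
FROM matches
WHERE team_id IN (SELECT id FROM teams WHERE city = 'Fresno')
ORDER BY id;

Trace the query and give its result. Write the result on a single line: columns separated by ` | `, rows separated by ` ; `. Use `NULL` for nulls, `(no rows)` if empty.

Inner query: teams.id where city = 'Fresno'.
Outer: keep matches rows whose team_id is in that set.
Inner query → {2}

15 | Uma ; 23 | Eve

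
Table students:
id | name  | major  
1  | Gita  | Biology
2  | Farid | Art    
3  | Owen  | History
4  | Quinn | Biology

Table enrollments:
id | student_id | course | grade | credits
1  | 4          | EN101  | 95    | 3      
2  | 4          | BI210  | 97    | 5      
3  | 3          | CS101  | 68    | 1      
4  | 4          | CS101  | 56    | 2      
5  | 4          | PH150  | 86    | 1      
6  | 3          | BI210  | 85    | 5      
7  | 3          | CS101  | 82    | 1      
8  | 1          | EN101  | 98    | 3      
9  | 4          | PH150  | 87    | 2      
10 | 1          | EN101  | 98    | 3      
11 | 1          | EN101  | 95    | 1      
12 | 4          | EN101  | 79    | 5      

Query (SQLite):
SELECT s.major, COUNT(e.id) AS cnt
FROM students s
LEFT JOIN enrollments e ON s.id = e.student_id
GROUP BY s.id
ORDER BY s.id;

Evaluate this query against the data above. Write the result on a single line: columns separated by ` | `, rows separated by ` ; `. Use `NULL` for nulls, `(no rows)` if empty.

LEFT JOIN keeps every students row; unmatched ones get NULL for enrollments columns.
Group by students.id and compute COUNT(e.id). COUNT(col) of an all-NULL group is 0.
  1: ids {8, 10, 11} → COUNT(e.id)=3
  2: ids {—} → COUNT(e.id)=0
  3: ids {3, 6, 7} → COUNT(e.id)=3
  4: ids {1, 2, 4, 5, 9, 12} → COUNT(e.id)=6

Biology | 3 ; Art | 0 ; History | 3 ; Biology | 6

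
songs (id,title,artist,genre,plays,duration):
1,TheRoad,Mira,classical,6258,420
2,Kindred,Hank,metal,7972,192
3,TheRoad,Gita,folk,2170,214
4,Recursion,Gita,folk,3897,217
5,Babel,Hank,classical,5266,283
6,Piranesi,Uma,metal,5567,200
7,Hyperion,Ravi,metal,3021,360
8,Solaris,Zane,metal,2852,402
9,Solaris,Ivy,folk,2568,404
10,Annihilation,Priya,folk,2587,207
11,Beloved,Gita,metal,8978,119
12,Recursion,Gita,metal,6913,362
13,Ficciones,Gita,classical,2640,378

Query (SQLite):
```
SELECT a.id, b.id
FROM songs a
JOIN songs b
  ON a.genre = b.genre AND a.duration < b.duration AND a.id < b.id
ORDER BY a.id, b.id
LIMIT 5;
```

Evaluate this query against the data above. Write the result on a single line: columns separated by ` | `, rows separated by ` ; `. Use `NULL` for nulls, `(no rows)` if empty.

2 | 6 ; 2 | 7 ; 2 | 8 ; 2 | 12 ; 3 | 4

Pairs (a,b) with same genre, a.duration < b.duration, a.id < b.id.
genre groups: classical:{1,5,13} folk:{3,4,9,10} metal:{2,6,7,8,11,12}
Ordered by (a.id, b.id); first 5.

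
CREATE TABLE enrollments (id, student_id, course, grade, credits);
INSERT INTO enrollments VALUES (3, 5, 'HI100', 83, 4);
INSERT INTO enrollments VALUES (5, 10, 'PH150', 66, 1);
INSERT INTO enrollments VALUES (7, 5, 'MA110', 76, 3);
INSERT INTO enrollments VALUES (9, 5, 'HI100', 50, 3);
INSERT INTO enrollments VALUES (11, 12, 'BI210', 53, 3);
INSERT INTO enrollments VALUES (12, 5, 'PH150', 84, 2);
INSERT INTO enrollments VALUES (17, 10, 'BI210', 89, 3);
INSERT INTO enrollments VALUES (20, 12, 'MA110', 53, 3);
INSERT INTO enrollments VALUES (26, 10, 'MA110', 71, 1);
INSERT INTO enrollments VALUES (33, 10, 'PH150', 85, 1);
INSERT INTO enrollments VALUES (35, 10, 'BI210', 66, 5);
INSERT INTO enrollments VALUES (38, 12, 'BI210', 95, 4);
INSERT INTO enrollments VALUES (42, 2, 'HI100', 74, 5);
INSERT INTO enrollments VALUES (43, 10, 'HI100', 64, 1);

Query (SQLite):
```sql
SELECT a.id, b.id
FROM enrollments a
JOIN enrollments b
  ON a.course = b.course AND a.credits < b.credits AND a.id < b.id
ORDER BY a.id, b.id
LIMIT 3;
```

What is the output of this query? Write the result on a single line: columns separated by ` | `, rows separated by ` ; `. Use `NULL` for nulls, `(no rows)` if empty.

Pairs (a,b) with same course, a.credits < b.credits, a.id < b.id.
course groups: BI210:{11,17,35,38} HI100:{3,9,42,43} MA110:{7,20,26} PH150:{5,12,33}
Ordered by (a.id, b.id); first 3.

3 | 42 ; 5 | 12 ; 9 | 42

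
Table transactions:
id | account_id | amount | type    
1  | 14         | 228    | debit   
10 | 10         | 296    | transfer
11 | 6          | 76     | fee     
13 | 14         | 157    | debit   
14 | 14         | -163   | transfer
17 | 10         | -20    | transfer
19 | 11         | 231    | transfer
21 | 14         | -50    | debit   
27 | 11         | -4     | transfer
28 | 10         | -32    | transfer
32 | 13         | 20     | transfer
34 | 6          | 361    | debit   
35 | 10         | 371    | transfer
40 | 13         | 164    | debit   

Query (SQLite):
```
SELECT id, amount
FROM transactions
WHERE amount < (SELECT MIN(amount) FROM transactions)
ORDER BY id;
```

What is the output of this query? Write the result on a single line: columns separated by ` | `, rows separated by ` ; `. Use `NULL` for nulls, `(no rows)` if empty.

Scalar subquery: MIN(amount) over all transactions rows = -163.
Keep rows where amount < that value.

(no rows)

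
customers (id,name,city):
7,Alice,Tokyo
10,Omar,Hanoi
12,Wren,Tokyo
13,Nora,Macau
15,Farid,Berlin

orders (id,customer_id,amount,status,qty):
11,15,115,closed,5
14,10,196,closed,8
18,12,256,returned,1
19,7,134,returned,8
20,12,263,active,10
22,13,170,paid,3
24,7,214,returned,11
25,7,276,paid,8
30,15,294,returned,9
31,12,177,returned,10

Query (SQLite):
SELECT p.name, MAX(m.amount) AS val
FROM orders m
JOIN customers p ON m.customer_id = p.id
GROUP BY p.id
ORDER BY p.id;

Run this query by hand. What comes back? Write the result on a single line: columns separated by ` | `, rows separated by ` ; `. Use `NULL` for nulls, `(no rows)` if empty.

Alice | 276 ; Omar | 196 ; Wren | 263 ; Nora | 170 ; Farid | 294

Join each orders row to its customers via customer_id.
Group joined rows by customers.id; compute MAX(m.amount) per group.
  7: ids {19, 24, 25} → MAX(m.amount)=276
  10: ids {14} → MAX(m.amount)=196
  12: ids {18, 20, 31} → MAX(m.amount)=263
  13: ids {22} → MAX(m.amount)=170
  15: ids {11, 30} → MAX(m.amount)=294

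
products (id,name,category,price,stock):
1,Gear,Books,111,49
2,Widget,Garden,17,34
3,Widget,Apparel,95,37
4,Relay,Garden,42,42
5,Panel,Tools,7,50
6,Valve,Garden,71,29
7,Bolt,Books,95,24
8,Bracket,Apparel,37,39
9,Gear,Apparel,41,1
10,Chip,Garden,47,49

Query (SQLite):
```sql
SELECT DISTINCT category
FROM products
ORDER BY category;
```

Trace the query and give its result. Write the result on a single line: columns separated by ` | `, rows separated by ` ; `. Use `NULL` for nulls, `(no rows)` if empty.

Apparel ; Books ; Garden ; Tools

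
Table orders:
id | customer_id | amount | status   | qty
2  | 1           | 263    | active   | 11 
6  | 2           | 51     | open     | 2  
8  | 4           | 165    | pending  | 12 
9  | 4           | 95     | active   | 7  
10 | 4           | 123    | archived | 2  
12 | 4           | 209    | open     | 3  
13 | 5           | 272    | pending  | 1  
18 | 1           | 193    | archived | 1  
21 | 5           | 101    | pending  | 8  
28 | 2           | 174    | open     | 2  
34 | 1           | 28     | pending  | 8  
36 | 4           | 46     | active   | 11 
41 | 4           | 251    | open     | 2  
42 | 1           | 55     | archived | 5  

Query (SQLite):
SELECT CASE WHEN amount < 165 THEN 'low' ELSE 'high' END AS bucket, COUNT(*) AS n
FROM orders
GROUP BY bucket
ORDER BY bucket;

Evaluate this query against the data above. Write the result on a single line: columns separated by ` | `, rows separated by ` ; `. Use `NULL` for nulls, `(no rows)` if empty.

high | 7 ; low | 7

Bucket rows by amount < 165 → 'low' else 'high'; count each bucket.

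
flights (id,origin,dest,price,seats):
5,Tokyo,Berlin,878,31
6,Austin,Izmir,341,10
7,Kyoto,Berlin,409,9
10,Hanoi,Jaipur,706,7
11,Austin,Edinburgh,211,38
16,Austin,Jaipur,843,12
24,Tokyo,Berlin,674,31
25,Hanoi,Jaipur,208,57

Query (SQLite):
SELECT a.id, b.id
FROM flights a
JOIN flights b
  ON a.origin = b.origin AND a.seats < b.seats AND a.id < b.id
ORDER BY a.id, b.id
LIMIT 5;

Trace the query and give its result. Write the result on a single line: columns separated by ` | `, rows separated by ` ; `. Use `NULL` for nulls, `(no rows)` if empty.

Pairs (a,b) with same origin, a.seats < b.seats, a.id < b.id.
origin groups: Austin:{6,11,16} Hanoi:{10,25} Kyoto:{7} Tokyo:{5,24}
Ordered by (a.id, b.id); first 5.

6 | 11 ; 6 | 16 ; 10 | 25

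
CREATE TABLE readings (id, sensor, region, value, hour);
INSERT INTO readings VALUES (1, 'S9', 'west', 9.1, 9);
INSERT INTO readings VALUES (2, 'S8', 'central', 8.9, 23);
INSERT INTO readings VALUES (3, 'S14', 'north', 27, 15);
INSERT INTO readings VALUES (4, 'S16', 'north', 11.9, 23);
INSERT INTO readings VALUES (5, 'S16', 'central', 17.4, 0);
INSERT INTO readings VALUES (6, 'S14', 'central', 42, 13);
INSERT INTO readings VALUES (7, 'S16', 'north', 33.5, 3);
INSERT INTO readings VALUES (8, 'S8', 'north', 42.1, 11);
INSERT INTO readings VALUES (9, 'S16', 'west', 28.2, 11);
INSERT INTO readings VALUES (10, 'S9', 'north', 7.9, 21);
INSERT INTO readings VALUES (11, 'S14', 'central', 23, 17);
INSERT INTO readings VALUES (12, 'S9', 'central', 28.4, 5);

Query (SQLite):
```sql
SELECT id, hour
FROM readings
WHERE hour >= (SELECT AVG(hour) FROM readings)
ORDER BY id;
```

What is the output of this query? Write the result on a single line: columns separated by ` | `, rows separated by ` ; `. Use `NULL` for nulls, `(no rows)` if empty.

2 | 23 ; 3 | 15 ; 4 | 23 ; 6 | 13 ; 10 | 21 ; 11 | 17

Scalar subquery: AVG(hour) over all readings rows = 12.583333 (≈; comparison uses full precision).
Keep rows where hour >= that value.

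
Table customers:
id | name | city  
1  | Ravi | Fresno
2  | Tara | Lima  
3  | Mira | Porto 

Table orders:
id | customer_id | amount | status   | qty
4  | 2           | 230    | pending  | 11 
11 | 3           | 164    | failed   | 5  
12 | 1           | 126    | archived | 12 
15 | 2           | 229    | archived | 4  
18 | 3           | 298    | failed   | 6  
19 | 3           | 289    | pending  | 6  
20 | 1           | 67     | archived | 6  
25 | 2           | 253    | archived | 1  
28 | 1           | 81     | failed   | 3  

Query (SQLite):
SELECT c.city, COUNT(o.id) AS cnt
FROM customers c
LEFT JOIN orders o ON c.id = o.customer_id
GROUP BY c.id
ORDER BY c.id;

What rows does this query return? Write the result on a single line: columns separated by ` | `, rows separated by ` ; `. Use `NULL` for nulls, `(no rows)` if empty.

LEFT JOIN keeps every customers row; unmatched ones get NULL for orders columns.
Group by customers.id and compute COUNT(o.id). COUNT(col) of an all-NULL group is 0.
  1: ids {12, 20, 28} → COUNT(o.id)=3
  2: ids {4, 15, 25} → COUNT(o.id)=3
  3: ids {11, 18, 19} → COUNT(o.id)=3

Fresno | 3 ; Lima | 3 ; Porto | 3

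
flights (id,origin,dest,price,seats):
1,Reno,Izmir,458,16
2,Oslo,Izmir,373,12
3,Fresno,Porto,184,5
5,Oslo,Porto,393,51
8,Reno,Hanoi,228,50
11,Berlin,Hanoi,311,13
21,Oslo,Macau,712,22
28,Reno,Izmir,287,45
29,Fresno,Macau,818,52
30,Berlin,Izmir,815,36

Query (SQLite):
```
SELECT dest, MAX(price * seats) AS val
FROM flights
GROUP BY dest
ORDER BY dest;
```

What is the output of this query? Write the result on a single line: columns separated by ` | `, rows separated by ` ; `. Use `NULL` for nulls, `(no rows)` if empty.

For each row compute price * seats.
Group by dest; take MAX of the expression per group.
  Hanoi: ids {8, 11} → MAX(price * seats)=11400
  Izmir: ids {1, 2, 28, 30} → MAX(price * seats)=29340
  Macau: ids {21, 29} → MAX(price * seats)=42536
  Porto: ids {3, 5} → MAX(price * seats)=20043

Hanoi | 11400 ; Izmir | 29340 ; Macau | 42536 ; Porto | 20043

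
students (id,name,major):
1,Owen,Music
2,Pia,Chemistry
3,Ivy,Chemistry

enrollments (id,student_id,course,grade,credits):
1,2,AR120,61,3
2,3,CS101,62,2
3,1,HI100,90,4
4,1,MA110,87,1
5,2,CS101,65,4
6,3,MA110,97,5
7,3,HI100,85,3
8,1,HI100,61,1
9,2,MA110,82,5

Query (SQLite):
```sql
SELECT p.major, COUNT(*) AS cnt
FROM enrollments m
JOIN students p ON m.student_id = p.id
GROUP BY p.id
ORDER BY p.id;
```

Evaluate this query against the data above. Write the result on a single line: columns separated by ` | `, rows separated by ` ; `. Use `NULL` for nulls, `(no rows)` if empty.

Join each enrollments row to its students via student_id.
Group joined rows by students.id; compute COUNT(*) per group.
  1: ids {3, 4, 8} → COUNT(*)=3
  2: ids {1, 5, 9} → COUNT(*)=3
  3: ids {2, 6, 7} → COUNT(*)=3

Music | 3 ; Chemistry | 3 ; Chemistry | 3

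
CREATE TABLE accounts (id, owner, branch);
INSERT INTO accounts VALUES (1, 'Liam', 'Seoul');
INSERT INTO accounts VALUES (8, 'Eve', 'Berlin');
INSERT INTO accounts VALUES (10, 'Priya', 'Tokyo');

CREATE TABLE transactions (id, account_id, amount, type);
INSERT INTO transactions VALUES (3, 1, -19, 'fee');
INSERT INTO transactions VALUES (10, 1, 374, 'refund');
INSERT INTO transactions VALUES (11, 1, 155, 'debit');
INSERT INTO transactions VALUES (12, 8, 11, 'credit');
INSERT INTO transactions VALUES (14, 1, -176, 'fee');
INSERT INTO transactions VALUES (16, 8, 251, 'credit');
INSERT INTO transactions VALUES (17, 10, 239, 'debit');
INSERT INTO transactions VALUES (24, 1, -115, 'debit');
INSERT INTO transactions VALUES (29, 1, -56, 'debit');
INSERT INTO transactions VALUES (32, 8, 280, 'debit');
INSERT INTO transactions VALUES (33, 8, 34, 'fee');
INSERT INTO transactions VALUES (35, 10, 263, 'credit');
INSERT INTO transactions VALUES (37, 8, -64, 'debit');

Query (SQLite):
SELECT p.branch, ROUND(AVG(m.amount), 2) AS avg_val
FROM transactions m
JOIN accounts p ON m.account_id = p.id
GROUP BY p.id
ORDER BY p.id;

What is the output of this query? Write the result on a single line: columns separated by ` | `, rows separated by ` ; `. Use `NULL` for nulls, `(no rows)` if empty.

Seoul | 27.17 ; Berlin | 102.4 ; Tokyo | 251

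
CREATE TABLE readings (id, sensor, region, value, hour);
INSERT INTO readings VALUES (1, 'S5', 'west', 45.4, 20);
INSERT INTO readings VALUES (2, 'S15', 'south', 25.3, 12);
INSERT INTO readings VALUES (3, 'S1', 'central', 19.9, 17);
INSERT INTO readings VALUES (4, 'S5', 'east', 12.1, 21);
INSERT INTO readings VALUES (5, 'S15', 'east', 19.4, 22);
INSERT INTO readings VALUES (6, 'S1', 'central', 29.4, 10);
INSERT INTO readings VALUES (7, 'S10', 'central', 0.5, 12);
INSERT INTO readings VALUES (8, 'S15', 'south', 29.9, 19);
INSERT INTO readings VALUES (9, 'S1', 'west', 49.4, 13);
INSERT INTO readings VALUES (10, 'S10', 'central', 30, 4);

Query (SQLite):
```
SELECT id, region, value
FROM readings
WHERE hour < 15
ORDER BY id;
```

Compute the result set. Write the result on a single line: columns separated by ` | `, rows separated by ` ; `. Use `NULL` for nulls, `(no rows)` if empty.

hour < 15: ids {2, 6, 7, 9, 10}

2 | south | 25.3 ; 6 | central | 29.4 ; 7 | central | 0.5 ; 9 | west | 49.4 ; 10 | central | 30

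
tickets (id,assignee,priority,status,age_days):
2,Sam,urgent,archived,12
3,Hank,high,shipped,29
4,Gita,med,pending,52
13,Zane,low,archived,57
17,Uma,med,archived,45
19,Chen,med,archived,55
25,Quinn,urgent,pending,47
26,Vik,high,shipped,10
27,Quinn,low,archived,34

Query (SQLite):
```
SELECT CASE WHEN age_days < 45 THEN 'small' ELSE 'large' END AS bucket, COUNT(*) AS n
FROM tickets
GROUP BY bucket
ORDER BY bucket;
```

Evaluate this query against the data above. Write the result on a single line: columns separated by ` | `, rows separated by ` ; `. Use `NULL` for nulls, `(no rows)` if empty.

large | 5 ; small | 4

Bucket rows by age_days < 45 → 'small' else 'large'; count each bucket.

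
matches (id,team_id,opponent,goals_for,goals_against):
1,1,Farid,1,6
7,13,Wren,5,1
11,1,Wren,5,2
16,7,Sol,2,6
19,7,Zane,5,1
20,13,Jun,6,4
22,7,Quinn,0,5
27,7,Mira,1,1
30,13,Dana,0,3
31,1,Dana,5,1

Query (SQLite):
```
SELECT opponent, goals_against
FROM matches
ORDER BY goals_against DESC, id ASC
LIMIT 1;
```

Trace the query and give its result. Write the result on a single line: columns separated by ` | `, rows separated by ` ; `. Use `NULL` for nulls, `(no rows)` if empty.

Sort by goals_against desc, tiebreak id asc: (6, id=1), (6, id=16), (5, id=22), (4, id=20) …. Take first 1.

Farid | 6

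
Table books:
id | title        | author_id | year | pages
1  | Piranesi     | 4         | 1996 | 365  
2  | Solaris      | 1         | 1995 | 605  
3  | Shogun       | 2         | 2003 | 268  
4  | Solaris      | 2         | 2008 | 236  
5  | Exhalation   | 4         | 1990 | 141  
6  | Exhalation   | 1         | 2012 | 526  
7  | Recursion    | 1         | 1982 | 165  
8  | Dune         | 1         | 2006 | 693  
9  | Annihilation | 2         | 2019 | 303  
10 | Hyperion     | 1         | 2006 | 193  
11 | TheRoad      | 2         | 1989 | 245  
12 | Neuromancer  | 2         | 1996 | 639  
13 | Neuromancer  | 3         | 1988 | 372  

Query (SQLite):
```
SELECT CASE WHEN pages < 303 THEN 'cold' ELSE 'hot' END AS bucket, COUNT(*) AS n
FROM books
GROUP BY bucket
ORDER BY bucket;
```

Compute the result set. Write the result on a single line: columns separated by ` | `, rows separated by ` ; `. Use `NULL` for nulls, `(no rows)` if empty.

Bucket rows by pages < 303 → 'cold' else 'hot'; count each bucket.

cold | 6 ; hot | 7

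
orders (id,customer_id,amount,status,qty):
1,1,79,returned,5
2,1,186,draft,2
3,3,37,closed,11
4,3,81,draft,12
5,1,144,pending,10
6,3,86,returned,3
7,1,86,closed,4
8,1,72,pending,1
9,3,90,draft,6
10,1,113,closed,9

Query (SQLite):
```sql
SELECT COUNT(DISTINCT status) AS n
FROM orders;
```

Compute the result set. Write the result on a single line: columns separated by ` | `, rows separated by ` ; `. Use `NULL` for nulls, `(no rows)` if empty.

Count distinct non-NULL status values.

4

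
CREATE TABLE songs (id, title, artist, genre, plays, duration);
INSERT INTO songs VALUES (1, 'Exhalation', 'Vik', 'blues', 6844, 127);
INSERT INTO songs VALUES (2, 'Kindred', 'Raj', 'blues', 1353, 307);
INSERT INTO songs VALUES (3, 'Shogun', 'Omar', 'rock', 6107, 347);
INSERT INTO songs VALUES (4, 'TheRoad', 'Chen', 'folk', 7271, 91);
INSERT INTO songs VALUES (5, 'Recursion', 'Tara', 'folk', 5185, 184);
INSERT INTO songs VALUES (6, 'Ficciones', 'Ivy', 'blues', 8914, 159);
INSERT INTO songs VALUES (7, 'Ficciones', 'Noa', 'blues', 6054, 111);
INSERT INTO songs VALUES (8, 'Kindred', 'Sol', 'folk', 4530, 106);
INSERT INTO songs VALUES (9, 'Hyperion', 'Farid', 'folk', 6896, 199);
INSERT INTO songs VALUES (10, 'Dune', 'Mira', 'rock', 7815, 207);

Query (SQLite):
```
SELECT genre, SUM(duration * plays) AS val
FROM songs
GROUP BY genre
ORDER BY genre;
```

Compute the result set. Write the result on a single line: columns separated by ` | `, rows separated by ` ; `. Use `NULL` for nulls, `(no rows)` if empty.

blues | 3373879 ; folk | 3468185 ; rock | 3736834

For each row compute duration * plays.
Group by genre; take SUM of the expression per group.
  blues: ids {1, 2, 6, 7} → SUM(duration * plays)=3373879
  folk: ids {4, 5, 8, 9} → SUM(duration * plays)=3468185
  rock: ids {3, 10} → SUM(duration * plays)=3736834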